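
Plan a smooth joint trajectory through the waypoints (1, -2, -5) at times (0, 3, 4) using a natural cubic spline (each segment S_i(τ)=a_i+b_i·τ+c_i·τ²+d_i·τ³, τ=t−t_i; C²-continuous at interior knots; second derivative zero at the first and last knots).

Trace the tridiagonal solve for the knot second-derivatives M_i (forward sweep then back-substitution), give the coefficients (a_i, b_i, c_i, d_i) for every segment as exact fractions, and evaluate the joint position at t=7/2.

  seg 0: a=1 b=-1/4 c=0 d=-1/12
  seg 1: a=-2 b=-5/2 c=-3/4 d=1/4
S(7/2) = -109/32

Δ: Δ0=-1, Δ1=-3
row 1: diag=8, rhs=-12; c'=1/8, d'=-3/2
back: M1=-3/2
M: M0=0, M1=-3/2, M2=0
seg 0: a=1, c=M0/2=0, d=(M1−M0)/(6·3)=-1/12, b=Δ0−h0·(2M0+M1)/6=-1/4
seg 1: a=-2, c=M1/2=-3/4, d=(M2−M1)/(6·1)=1/4, b=Δ1−h1·(2M1+M2)/6=-5/2
t_q=7/2 → seg 1, τ=1/2; S=-2+-5/2·τ+-3/4·τ²+1/4·τ³=-109/32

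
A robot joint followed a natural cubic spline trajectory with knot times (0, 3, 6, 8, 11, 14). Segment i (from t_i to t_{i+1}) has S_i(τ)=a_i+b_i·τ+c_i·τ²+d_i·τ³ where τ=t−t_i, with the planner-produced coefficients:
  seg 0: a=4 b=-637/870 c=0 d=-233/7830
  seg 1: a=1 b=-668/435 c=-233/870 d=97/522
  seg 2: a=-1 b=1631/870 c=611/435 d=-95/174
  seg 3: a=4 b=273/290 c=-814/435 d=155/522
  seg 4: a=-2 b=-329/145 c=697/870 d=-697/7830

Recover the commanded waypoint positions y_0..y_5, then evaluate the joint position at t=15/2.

y_0 = S_0(0) = a_0 = 4
y_1 = S_1(0) = a_1 = 1
y_2 = S_2(0) = a_2 = -1
y_3 = S_3(0) = a_3 = 4
y_4 = S_4(0) = a_4 = -2
y_5 = S_4(3) = -4
t_q=15/2 is in segment 2 (τ=3/2); S_2(τ)=7261/2320

y_0=4 y_1=1 y_2=-1 y_3=4 y_4=-2 y_5=-4
S(15/2) = 7261/2320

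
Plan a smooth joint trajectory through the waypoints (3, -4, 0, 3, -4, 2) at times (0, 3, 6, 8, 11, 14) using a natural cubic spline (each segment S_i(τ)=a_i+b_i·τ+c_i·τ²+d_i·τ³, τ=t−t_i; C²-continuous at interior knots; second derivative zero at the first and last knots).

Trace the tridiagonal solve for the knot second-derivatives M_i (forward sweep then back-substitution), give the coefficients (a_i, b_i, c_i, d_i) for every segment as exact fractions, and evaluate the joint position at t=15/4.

  seg 0: a=3 b=-8413/2610 c=0 d=2323/23490
  seg 1: a=-4 b=-722/1305 c=2323/2610 d=-409/4698
  seg 2: a=0 b=6359/2610 c=139/1305 d=-25/87
  seg 3: a=3 b=-1529/2610 c=-2111/1305 d=1621/4698
  seg 4: a=-4 b=-1273/1305 c=3883/2610 d=-3883/23490
S(15/4) = -73331/18560

Δ: Δ0=-7/3, Δ1=4/3, Δ2=3/2, Δ3=-7/3, Δ4=2
row 1: diag=12, rhs=22; c'=1/4, d'=11/6
row 2: denom=10−3·1/4=37/4; d'=(1−3·11/6)/(37/4)=-18/37
row 3: denom=10−2·8/37=354/37; d'=(-23−2·-18/37)/(354/37)=-815/354
row 4: denom=12−3·37/118=1305/118; d'=(26−3·-815/354)/(1305/118)=3883/1305
back: M4=3883/1305
back: M3=-815/354−37/118·3883/1305=-4222/1305
back: M2=-18/37−8/37·-4222/1305=278/1305
back: M1=11/6−1/4·278/1305=2323/1305
M: M0=0, M1=2323/1305, M2=278/1305, M3=-4222/1305, M4=3883/1305, M5=0
seg 0: a=3, c=M0/2=0, d=(M1−M0)/(6·3)=2323/23490, b=Δ0−h0·(2M0+M1)/6=-8413/2610
seg 1: a=-4, c=M1/2=2323/2610, d=(M2−M1)/(6·3)=-409/4698, b=Δ1−h1·(2M1+M2)/6=-722/1305
seg 2: a=0, c=M2/2=139/1305, d=(M3−M2)/(6·2)=-25/87, b=Δ2−h2·(2M2+M3)/6=6359/2610
seg 3: a=3, c=M3/2=-2111/1305, d=(M4−M3)/(6·3)=1621/4698, b=Δ3−h3·(2M3+M4)/6=-1529/2610
seg 4: a=-4, c=M4/2=3883/2610, d=(M5−M4)/(6·3)=-3883/23490, b=Δ4−h4·(2M4+M5)/6=-1273/1305
t_q=15/4 → seg 1, τ=3/4; S=-4+-722/1305·τ+2323/2610·τ²+-409/4698·τ³=-73331/18560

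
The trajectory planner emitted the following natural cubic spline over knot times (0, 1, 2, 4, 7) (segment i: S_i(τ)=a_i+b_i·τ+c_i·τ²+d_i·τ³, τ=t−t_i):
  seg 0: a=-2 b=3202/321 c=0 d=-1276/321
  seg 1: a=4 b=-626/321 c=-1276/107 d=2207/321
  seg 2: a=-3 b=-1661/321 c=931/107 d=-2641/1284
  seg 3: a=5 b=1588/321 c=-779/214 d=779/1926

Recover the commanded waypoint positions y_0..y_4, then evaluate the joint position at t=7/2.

y_0=-2 y_1=4 y_2=-3 y_3=5 y_4=-2
S(7/2) = 6415/3424

y_0 = S_0(0) = a_0 = -2
y_1 = S_1(0) = a_1 = 4
y_2 = S_2(0) = a_2 = -3
y_3 = S_3(0) = a_3 = 5
y_4 = S_3(3) = -2
t_q=7/2 is in segment 2 (τ=3/2); S_2(τ)=6415/3424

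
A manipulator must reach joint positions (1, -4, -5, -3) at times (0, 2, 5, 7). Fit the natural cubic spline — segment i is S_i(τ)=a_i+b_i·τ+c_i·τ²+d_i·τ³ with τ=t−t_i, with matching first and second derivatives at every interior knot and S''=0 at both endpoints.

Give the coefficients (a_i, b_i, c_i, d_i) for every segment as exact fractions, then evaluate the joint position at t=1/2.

  seg 0: a=1 b=-1577/546 c=0 d=53/546
  seg 1: a=-4 b=-941/546 c=53/91 d=-5/126
  seg 2: a=-5 b=191/273 c=41/182 d=-41/1092
S(1/2) = -629/1456

Δ: Δ0=-5/2, Δ1=-1/3, Δ2=1
row 1: diag=10, rhs=13; c'=3/10, d'=13/10
row 2: denom=10−3·3/10=91/10; d'=(8−3·13/10)/(91/10)=41/91
back: M2=41/91
back: M1=13/10−3/10·41/91=106/91
M: M0=0, M1=106/91, M2=41/91, M3=0
seg 0: a=1, c=M0/2=0, d=(M1−M0)/(6·2)=53/546, b=Δ0−h0·(2M0+M1)/6=-1577/546
seg 1: a=-4, c=M1/2=53/91, d=(M2−M1)/(6·3)=-5/126, b=Δ1−h1·(2M1+M2)/6=-941/546
seg 2: a=-5, c=M2/2=41/182, d=(M3−M2)/(6·2)=-41/1092, b=Δ2−h2·(2M2+M3)/6=191/273
t_q=1/2 → seg 0, τ=1/2; S=1+-1577/546·τ+0·τ²+53/546·τ³=-629/1456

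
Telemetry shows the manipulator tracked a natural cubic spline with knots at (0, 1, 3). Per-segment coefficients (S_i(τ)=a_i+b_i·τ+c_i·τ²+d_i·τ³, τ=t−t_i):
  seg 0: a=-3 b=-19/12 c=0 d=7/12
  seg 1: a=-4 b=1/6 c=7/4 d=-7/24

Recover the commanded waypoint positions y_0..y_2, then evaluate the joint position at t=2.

y_0 = S_0(0) = a_0 = -3
y_1 = S_1(0) = a_1 = -4
y_2 = S_1(2) = 1
t_q=2 is in segment 1 (τ=1); S_1(τ)=-19/8

y_0=-3 y_1=-4 y_2=1
S(2) = -19/8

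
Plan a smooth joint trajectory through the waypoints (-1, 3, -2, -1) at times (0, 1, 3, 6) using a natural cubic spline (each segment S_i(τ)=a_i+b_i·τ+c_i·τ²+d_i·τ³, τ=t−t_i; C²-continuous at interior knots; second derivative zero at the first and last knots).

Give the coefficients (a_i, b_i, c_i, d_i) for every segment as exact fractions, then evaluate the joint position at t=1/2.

Δ: Δ0=4, Δ1=-5/2, Δ2=1/3
row 1: diag=6, rhs=-39; c'=1/3, d'=-13/2
row 2: denom=10−2·1/3=28/3; d'=(17−2·-13/2)/(28/3)=45/14
back: M2=45/14
back: M1=-13/2−1/3·45/14=-53/7
M: M0=0, M1=-53/7, M2=45/14, M3=0
seg 0: a=-1, c=M0/2=0, d=(M1−M0)/(6·1)=-53/42, b=Δ0−h0·(2M0+M1)/6=221/42
seg 1: a=3, c=M1/2=-53/14, d=(M2−M1)/(6·2)=151/168, b=Δ1−h1·(2M1+M2)/6=31/21
seg 2: a=-2, c=M2/2=45/28, d=(M3−M2)/(6·3)=-5/28, b=Δ2−h2·(2M2+M3)/6=-121/42
t_q=1/2 → seg 0, τ=1/2; S=-1+221/42·τ+0·τ²+-53/42·τ³=165/112

  seg 0: a=-1 b=221/42 c=0 d=-53/42
  seg 1: a=3 b=31/21 c=-53/14 d=151/168
  seg 2: a=-2 b=-121/42 c=45/28 d=-5/28
S(1/2) = 165/112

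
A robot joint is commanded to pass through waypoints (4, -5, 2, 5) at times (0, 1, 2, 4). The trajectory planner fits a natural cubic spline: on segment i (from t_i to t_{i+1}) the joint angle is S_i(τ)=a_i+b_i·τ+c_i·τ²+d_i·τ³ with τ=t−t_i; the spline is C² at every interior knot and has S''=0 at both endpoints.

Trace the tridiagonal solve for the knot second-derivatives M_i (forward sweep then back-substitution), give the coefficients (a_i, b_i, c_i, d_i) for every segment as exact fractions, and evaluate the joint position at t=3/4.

Δ: Δ0=-9, Δ1=7, Δ2=3/2
row 1: diag=4, rhs=96; c'=1/4, d'=24
row 2: denom=6−1·1/4=23/4; d'=(-33−1·24)/(23/4)=-228/23
back: M2=-228/23
back: M1=24−1/4·-228/23=609/23
M: M0=0, M1=609/23, M2=-228/23, M3=0
seg 0: a=4, c=M0/2=0, d=(M1−M0)/(6·1)=203/46, b=Δ0−h0·(2M0+M1)/6=-617/46
seg 1: a=-5, c=M1/2=609/46, d=(M2−M1)/(6·1)=-279/46, b=Δ1−h1·(2M1+M2)/6=-4/23
seg 2: a=2, c=M2/2=-114/23, d=(M3−M2)/(6·2)=19/23, b=Δ2−h2·(2M2+M3)/6=373/46
t_q=3/4 → seg 0, τ=3/4; S=4+-617/46·τ+0·τ²+203/46·τ³=-12359/2944

  seg 0: a=4 b=-617/46 c=0 d=203/46
  seg 1: a=-5 b=-4/23 c=609/46 d=-279/46
  seg 2: a=2 b=373/46 c=-114/23 d=19/23
S(3/4) = -12359/2944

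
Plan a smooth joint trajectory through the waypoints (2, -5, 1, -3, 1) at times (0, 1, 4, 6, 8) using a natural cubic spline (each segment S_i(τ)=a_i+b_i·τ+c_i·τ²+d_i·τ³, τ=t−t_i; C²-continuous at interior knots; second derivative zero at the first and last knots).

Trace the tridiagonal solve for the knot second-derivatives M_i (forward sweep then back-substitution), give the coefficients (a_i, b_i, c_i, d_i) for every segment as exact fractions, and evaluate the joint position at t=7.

Δ: Δ0=-7, Δ1=2, Δ2=-2, Δ3=2
row 1: diag=8, rhs=54; c'=3/8, d'=27/4
row 2: denom=10−3·3/8=71/8; d'=(-24−3·27/4)/(71/8)=-354/71
row 3: denom=8−2·16/71=536/71; d'=(24−2·-354/71)/(536/71)=9/2
back: M3=9/2
back: M2=-354/71−16/71·9/2=-6
back: M1=27/4−3/8·-6=9
M: M0=0, M1=9, M2=-6, M3=9/2, M4=0
seg 0: a=2, c=M0/2=0, d=(M1−M0)/(6·1)=3/2, b=Δ0−h0·(2M0+M1)/6=-17/2
seg 1: a=-5, c=M1/2=9/2, d=(M2−M1)/(6·3)=-5/6, b=Δ1−h1·(2M1+M2)/6=-4
seg 2: a=1, c=M2/2=-3, d=(M3−M2)/(6·2)=7/8, b=Δ2−h2·(2M2+M3)/6=1/2
seg 3: a=-3, c=M3/2=9/4, d=(M4−M3)/(6·2)=-3/8, b=Δ3−h3·(2M3+M4)/6=-1
t_q=7 → seg 3, τ=1; S=-3+-1·τ+9/4·τ²+-3/8·τ³=-17/8

  seg 0: a=2 b=-17/2 c=0 d=3/2
  seg 1: a=-5 b=-4 c=9/2 d=-5/6
  seg 2: a=1 b=1/2 c=-3 d=7/8
  seg 3: a=-3 b=-1 c=9/4 d=-3/8
S(7) = -17/8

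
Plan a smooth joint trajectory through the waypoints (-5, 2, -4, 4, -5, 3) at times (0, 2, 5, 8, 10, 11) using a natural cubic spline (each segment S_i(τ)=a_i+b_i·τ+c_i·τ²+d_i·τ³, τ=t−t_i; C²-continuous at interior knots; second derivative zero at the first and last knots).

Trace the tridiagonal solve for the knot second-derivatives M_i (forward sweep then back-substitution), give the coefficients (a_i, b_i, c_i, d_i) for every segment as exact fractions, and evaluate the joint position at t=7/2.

Δ: Δ0=7/2, Δ1=-2, Δ2=8/3, Δ3=-9/2, Δ4=8
row 1: diag=10, rhs=-33; c'=3/10, d'=-33/10
row 2: denom=12−3·3/10=111/10; d'=(28−3·-33/10)/(111/10)=379/111
row 3: denom=10−3·10/37=340/37; d'=(-43−3·379/111)/(340/37)=-197/34
row 4: denom=6−2·37/170=473/85; d'=(75−2·-197/34)/(473/85)=7360/473
back: M4=7360/473
back: M3=-197/34−37/170·7360/473=-8685/946
back: M2=379/111−10/37·-8685/946=8366/1419
back: M1=-33/10−3/10·8366/1419=-4795/946
M: M0=0, M1=-4795/946, M2=8366/1419, M3=-8685/946, M4=7360/473, M5=0
seg 0: a=-5, c=M0/2=0, d=(M1−M0)/(6·2)=-4795/11352, b=Δ0−h0·(2M0+M1)/6=7364/1419
seg 1: a=2, c=M1/2=-4795/1892, d=(M2−M1)/(6·3)=31117/51084, b=Δ1−h1·(2M1+M2)/6=343/2838
seg 2: a=-4, c=M2/2=4183/1419, d=(M3−M2)/(6·3)=-42787/51084, b=Δ2−h2·(2M2+M3)/6=7727/5676
seg 3: a=4, c=M3/2=-8685/1892, d=(M4−M3)/(6·2)=23405/11352, b=Δ3−h3·(2M3+M4)/6=-10121/2838
seg 4: a=-5, c=M4/2=3680/473, d=(M5−M4)/(6·1)=-3680/1419, b=Δ4−h4·(2M4+M5)/6=3992/1419
t_q=7/2 → seg 1, τ=3/2; S=2+343/2838·τ+-4795/1892·τ²+31117/51084·τ³=-22177/15136

  seg 0: a=-5 b=7364/1419 c=0 d=-4795/11352
  seg 1: a=2 b=343/2838 c=-4795/1892 d=31117/51084
  seg 2: a=-4 b=7727/5676 c=4183/1419 d=-42787/51084
  seg 3: a=4 b=-10121/2838 c=-8685/1892 d=23405/11352
  seg 4: a=-5 b=3992/1419 c=3680/473 d=-3680/1419
S(7/2) = -22177/15136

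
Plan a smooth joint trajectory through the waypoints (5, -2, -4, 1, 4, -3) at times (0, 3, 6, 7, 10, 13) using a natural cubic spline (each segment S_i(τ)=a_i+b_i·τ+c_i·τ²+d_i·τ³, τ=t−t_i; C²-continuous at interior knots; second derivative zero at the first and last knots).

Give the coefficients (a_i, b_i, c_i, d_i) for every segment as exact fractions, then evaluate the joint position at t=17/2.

Δ: Δ0=-7/3, Δ1=-2/3, Δ2=5, Δ3=1, Δ4=-7/3
row 1: diag=12, rhs=10; c'=1/4, d'=5/6
row 2: denom=8−3·1/4=29/4; d'=(34−3·5/6)/(29/4)=126/29
row 3: denom=8−1·4/29=228/29; d'=(-24−1·126/29)/(228/29)=-137/38
row 4: denom=12−3·29/76=825/76; d'=(-20−3·-137/38)/(825/76)=-698/825
back: M4=-698/825
back: M3=-137/38−29/76·-698/825=-2708/825
back: M2=126/29−4/29·-2708/825=3958/825
back: M1=5/6−1/4·3958/825=-302/825
M: M0=0, M1=-302/825, M2=3958/825, M3=-2708/825, M4=-698/825, M5=0
seg 0: a=5, c=M0/2=0, d=(M1−M0)/(6·3)=-151/7425, b=Δ0−h0·(2M0+M1)/6=-1774/825
seg 1: a=-2, c=M1/2=-151/825, d=(M2−M1)/(6·3)=142/495, b=Δ1−h1·(2M1+M2)/6=-2227/825
seg 2: a=-4, c=M2/2=1979/825, d=(M3−M2)/(6·1)=-101/75, b=Δ2−h2·(2M2+M3)/6=3257/825
seg 3: a=1, c=M3/2=-1354/825, d=(M4−M3)/(6·3)=67/495, b=Δ3−h3·(2M3+M4)/6=1294/275
seg 4: a=4, c=M4/2=-349/825, d=(M5−M4)/(6·3)=349/7425, b=Δ4−h4·(2M4+M5)/6=-409/275
t_q=17/2 → seg 3, τ=3/2; S=1+1294/275·τ+-1354/825·τ²+67/495·τ³=10609/2200

  seg 0: a=5 b=-1774/825 c=0 d=-151/7425
  seg 1: a=-2 b=-2227/825 c=-151/825 d=142/495
  seg 2: a=-4 b=3257/825 c=1979/825 d=-101/75
  seg 3: a=1 b=1294/275 c=-1354/825 d=67/495
  seg 4: a=4 b=-409/275 c=-349/825 d=349/7425
S(17/2) = 10609/2200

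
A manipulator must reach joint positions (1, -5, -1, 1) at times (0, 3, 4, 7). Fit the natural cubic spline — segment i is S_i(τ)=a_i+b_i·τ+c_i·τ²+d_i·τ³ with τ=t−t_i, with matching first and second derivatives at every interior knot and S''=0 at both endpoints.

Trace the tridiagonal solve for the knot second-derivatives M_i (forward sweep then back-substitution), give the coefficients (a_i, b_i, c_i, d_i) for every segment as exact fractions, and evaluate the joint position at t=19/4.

Δ: Δ0=-2, Δ1=4, Δ2=2/3
row 1: diag=8, rhs=36; c'=1/8, d'=9/2
row 2: denom=8−1·1/8=63/8; d'=(-20−1·9/2)/(63/8)=-28/9
back: M2=-28/9
back: M1=9/2−1/8·-28/9=44/9
M: M0=0, M1=44/9, M2=-28/9, M3=0
seg 0: a=1, c=M0/2=0, d=(M1−M0)/(6·3)=22/81, b=Δ0−h0·(2M0+M1)/6=-40/9
seg 1: a=-5, c=M1/2=22/9, d=(M2−M1)/(6·1)=-4/3, b=Δ1−h1·(2M1+M2)/6=26/9
seg 2: a=-1, c=M2/2=-14/9, d=(M3−M2)/(6·3)=14/81, b=Δ2−h2·(2M2+M3)/6=34/9
t_q=19/4 → seg 2, τ=3/4; S=-1+34/9·τ+-14/9·τ²+14/81·τ³=33/32

  seg 0: a=1 b=-40/9 c=0 d=22/81
  seg 1: a=-5 b=26/9 c=22/9 d=-4/3
  seg 2: a=-1 b=34/9 c=-14/9 d=14/81
S(19/4) = 33/32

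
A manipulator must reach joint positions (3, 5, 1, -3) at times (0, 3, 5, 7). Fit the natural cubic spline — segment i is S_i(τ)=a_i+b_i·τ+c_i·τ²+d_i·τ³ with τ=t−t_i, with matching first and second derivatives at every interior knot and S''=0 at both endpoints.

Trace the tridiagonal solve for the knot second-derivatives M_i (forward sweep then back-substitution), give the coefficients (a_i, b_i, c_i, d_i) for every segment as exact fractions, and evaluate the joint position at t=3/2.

  seg 0: a=3 b=86/57 c=0 d=-16/171
  seg 1: a=5 b=-58/57 c=-16/19 d=10/57
  seg 2: a=1 b=-130/57 c=4/19 d=-2/57
S(3/2) = 94/19

Δ: Δ0=2/3, Δ1=-2, Δ2=-2
row 1: diag=10, rhs=-16; c'=1/5, d'=-8/5
row 2: denom=8−2·1/5=38/5; d'=(0−2·-8/5)/(38/5)=8/19
back: M2=8/19
back: M1=-8/5−1/5·8/19=-32/19
M: M0=0, M1=-32/19, M2=8/19, M3=0
seg 0: a=3, c=M0/2=0, d=(M1−M0)/(6·3)=-16/171, b=Δ0−h0·(2M0+M1)/6=86/57
seg 1: a=5, c=M1/2=-16/19, d=(M2−M1)/(6·2)=10/57, b=Δ1−h1·(2M1+M2)/6=-58/57
seg 2: a=1, c=M2/2=4/19, d=(M3−M2)/(6·2)=-2/57, b=Δ2−h2·(2M2+M3)/6=-130/57
t_q=3/2 → seg 0, τ=3/2; S=3+86/57·τ+0·τ²+-16/171·τ³=94/19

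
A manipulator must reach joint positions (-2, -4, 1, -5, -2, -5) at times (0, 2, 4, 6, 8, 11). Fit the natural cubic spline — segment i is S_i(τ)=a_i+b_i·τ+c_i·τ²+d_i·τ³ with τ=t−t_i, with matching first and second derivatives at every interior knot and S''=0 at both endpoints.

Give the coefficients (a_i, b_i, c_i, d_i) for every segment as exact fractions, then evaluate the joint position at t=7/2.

  seg 0: a=-2 b=-643/265 c=0 d=189/530
  seg 1: a=-4 b=491/265 c=567/265 d=-385/424
  seg 2: a=1 b=-257/530 c=-3507/1060 d=1087/1060
  seg 3: a=-5 b=-749/530 c=603/212 d=-1471/2120
  seg 4: a=-2 b=434/265 c=-699/530 d=233/1590
S(7/2) = 8969/16960

Δ: Δ0=-1, Δ1=5/2, Δ2=-3, Δ3=3/2, Δ4=-1
row 1: diag=8, rhs=21; c'=1/4, d'=21/8
row 2: denom=8−2·1/4=15/2; d'=(-33−2·21/8)/(15/2)=-51/10
row 3: denom=8−2·4/15=112/15; d'=(27−2·-51/10)/(112/15)=279/56
row 4: denom=10−2·15/56=265/28; d'=(-15−2·279/56)/(265/28)=-699/265
back: M4=-699/265
back: M3=279/56−15/56·-699/265=603/106
back: M2=-51/10−4/15·603/106=-3507/530
back: M1=21/8−1/4·-3507/530=1134/265
M: M0=0, M1=1134/265, M2=-3507/530, M3=603/106, M4=-699/265, M5=0
seg 0: a=-2, c=M0/2=0, d=(M1−M0)/(6·2)=189/530, b=Δ0−h0·(2M0+M1)/6=-643/265
seg 1: a=-4, c=M1/2=567/265, d=(M2−M1)/(6·2)=-385/424, b=Δ1−h1·(2M1+M2)/6=491/265
seg 2: a=1, c=M2/2=-3507/1060, d=(M3−M2)/(6·2)=1087/1060, b=Δ2−h2·(2M2+M3)/6=-257/530
seg 3: a=-5, c=M3/2=603/212, d=(M4−M3)/(6·2)=-1471/2120, b=Δ3−h3·(2M3+M4)/6=-749/530
seg 4: a=-2, c=M4/2=-699/530, d=(M5−M4)/(6·3)=233/1590, b=Δ4−h4·(2M4+M5)/6=434/265
t_q=7/2 → seg 1, τ=3/2; S=-4+491/265·τ+567/265·τ²+-385/424·τ³=8969/16960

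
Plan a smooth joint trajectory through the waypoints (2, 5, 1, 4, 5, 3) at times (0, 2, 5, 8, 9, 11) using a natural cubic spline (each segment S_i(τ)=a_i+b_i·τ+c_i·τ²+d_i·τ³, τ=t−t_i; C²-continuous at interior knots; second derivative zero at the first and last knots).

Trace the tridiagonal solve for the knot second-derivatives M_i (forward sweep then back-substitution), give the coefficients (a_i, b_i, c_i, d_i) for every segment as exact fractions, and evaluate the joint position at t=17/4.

  seg 0: a=2 b=21055/9354 c=0 d=-878/4677
  seg 1: a=5 b=-17/9354 c=-1756/1559 d=19153/84186
  seg 2: a=1 b=-2887/4677 c=8617/9354 d=-10723/84186
  seg 3: a=4 b=13759/9354 c=-351/1559 d=-2299/9354
  seg 4: a=5 b=1325/4677 c=-3001/3118 d=3001/18708
S(17/4) = 376187/199552

Δ: Δ0=3/2, Δ1=-4/3, Δ2=1, Δ3=1, Δ4=-1
row 1: diag=10, rhs=-17; c'=3/10, d'=-17/10
row 2: denom=12−3·3/10=111/10; d'=(14−3·-17/10)/(111/10)=191/111
row 3: denom=8−3·10/37=266/37; d'=(0−3·191/111)/(266/37)=-191/266
row 4: denom=6−1·37/266=1559/266; d'=(-12−1·-191/266)/(1559/266)=-3001/1559
back: M4=-3001/1559
back: M3=-191/266−37/266·-3001/1559=-702/1559
back: M2=191/111−10/37·-702/1559=8617/4677
back: M1=-17/10−3/10·8617/4677=-3512/1559
M: M0=0, M1=-3512/1559, M2=8617/4677, M3=-702/1559, M4=-3001/1559, M5=0
seg 0: a=2, c=M0/2=0, d=(M1−M0)/(6·2)=-878/4677, b=Δ0−h0·(2M0+M1)/6=21055/9354
seg 1: a=5, c=M1/2=-1756/1559, d=(M2−M1)/(6·3)=19153/84186, b=Δ1−h1·(2M1+M2)/6=-17/9354
seg 2: a=1, c=M2/2=8617/9354, d=(M3−M2)/(6·3)=-10723/84186, b=Δ2−h2·(2M2+M3)/6=-2887/4677
seg 3: a=4, c=M3/2=-351/1559, d=(M4−M3)/(6·1)=-2299/9354, b=Δ3−h3·(2M3+M4)/6=13759/9354
seg 4: a=5, c=M4/2=-3001/3118, d=(M5−M4)/(6·2)=3001/18708, b=Δ4−h4·(2M4+M5)/6=1325/4677
t_q=17/4 → seg 1, τ=9/4; S=5+-17/9354·τ+-1756/1559·τ²+19153/84186·τ³=376187/199552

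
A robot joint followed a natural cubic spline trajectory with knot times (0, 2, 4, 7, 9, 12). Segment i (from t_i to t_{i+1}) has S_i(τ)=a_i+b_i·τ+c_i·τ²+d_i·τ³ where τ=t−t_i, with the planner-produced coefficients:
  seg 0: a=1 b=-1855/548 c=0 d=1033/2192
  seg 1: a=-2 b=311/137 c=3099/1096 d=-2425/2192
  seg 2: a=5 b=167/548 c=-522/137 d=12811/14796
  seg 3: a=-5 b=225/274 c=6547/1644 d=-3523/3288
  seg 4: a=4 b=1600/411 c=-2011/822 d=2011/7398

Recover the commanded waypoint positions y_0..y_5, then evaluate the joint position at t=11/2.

y_0 = S_0(0) = a_0 = 1
y_1 = S_1(0) = a_1 = -2
y_2 = S_2(0) = a_2 = 5
y_3 = S_3(0) = a_3 = -5
y_4 = S_4(0) = a_4 = 4
y_5 = S_4(3) = 1
t_q=11/2 is in segment 2 (τ=3/2); S_2(τ)=-849/4384

y_0=1 y_1=-2 y_2=5 y_3=-5 y_4=4 y_5=1
S(11/2) = -849/4384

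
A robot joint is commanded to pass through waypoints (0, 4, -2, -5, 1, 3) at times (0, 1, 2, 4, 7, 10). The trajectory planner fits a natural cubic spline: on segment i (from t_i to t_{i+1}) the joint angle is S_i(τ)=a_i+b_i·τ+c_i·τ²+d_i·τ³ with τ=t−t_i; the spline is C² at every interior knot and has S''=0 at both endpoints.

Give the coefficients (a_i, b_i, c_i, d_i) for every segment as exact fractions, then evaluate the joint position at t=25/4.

Δ: Δ0=4, Δ1=-6, Δ2=-3/2, Δ3=2, Δ4=2/3
row 1: diag=4, rhs=-60; c'=1/4, d'=-15
row 2: denom=6−1·1/4=23/4; d'=(27−1·-15)/(23/4)=168/23
row 3: denom=10−2·8/23=214/23; d'=(21−2·168/23)/(214/23)=147/214
row 4: denom=12−3·69/214=2361/214; d'=(-8−3·147/214)/(2361/214)=-2153/2361
back: M4=-2153/2361
back: M3=147/214−69/214·-2153/2361=772/787
back: M2=168/23−8/23·772/787=5480/787
back: M1=-15−1/4·5480/787=-13175/787
M: M0=0, M1=-13175/787, M2=5480/787, M3=772/787, M4=-2153/2361, M5=0
seg 0: a=0, c=M0/2=0, d=(M1−M0)/(6·1)=-13175/4722, b=Δ0−h0·(2M0+M1)/6=32063/4722
seg 1: a=4, c=M1/2=-13175/1574, d=(M2−M1)/(6·1)=18655/4722, b=Δ1−h1·(2M1+M2)/6=-3731/2361
seg 2: a=-2, c=M2/2=2740/787, d=(M3−M2)/(6·2)=-1177/2361, b=Δ2−h2·(2M2+M3)/6=-30547/4722
seg 3: a=-5, c=M3/2=386/787, d=(M4−M3)/(6·3)=-4469/42498, b=Δ3−h3·(2M3+M4)/6=6965/4722
seg 4: a=1, c=M4/2=-2153/4722, d=(M5−M4)/(6·3)=2153/42498, b=Δ4−h4·(2M4+M5)/6=3727/2361
t_q=25/4 → seg 3, τ=9/4; S=-5+6965/4722·τ+386/787·τ²+-4469/42498·τ³=-39895/100736

  seg 0: a=0 b=32063/4722 c=0 d=-13175/4722
  seg 1: a=4 b=-3731/2361 c=-13175/1574 d=18655/4722
  seg 2: a=-2 b=-30547/4722 c=2740/787 d=-1177/2361
  seg 3: a=-5 b=6965/4722 c=386/787 d=-4469/42498
  seg 4: a=1 b=3727/2361 c=-2153/4722 d=2153/42498
S(25/4) = -39895/100736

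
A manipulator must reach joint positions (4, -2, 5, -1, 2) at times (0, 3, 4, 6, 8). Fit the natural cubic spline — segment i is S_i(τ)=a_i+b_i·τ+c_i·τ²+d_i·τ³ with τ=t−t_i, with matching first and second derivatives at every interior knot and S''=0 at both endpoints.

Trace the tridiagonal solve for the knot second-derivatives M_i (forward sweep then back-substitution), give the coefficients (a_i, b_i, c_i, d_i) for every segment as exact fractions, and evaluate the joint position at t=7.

Δ: Δ0=-2, Δ1=7, Δ2=-3, Δ3=3/2
row 1: diag=8, rhs=54; c'=1/8, d'=27/4
row 2: denom=6−1·1/8=47/8; d'=(-60−1·27/4)/(47/8)=-534/47
row 3: denom=8−2·16/47=344/47; d'=(27−2·-534/47)/(344/47)=2337/344
back: M3=2337/344
back: M2=-534/47−16/47·2337/344=-588/43
back: M1=27/4−1/8·-588/43=1455/172
M: M0=0, M1=1455/172, M2=-588/43, M3=2337/344, M4=0
seg 0: a=4, c=M0/2=0, d=(M1−M0)/(6·3)=485/1032, b=Δ0−h0·(2M0+M1)/6=-2143/344
seg 1: a=-2, c=M1/2=1455/344, d=(M2−M1)/(6·1)=-1269/344, b=Δ1−h1·(2M1+M2)/6=1111/172
seg 2: a=5, c=M2/2=-294/43, d=(M3−M2)/(6·2)=2347/1376, b=Δ2−h2·(2M2+M3)/6=1325/344
seg 3: a=-1, c=M3/2=2337/688, d=(M4−M3)/(6·2)=-779/1376, b=Δ3−h3·(2M3+M4)/6=-521/172
t_q=7 → seg 3, τ=1; S=-1+-521/172·τ+2337/688·τ²+-779/1376·τ³=-1649/1376

  seg 0: a=4 b=-2143/344 c=0 d=485/1032
  seg 1: a=-2 b=1111/172 c=1455/344 d=-1269/344
  seg 2: a=5 b=1325/344 c=-294/43 d=2347/1376
  seg 3: a=-1 b=-521/172 c=2337/688 d=-779/1376
S(7) = -1649/1376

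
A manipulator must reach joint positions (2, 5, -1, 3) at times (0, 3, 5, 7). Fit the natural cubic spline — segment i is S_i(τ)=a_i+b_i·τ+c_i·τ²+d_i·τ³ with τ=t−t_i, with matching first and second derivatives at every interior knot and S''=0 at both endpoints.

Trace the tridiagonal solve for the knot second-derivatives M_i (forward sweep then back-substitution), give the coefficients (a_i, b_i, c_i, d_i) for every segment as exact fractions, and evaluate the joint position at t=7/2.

  seg 0: a=2 b=101/38 c=0 d=-7/38
  seg 1: a=5 b=-44/19 c=-63/38 d=25/38
  seg 2: a=-1 b=-20/19 c=87/38 d=-29/76
S(7/2) = 1067/304

Δ: Δ0=1, Δ1=-3, Δ2=2
row 1: diag=10, rhs=-24; c'=1/5, d'=-12/5
row 2: denom=8−2·1/5=38/5; d'=(30−2·-12/5)/(38/5)=87/19
back: M2=87/19
back: M1=-12/5−1/5·87/19=-63/19
M: M0=0, M1=-63/19, M2=87/19, M3=0
seg 0: a=2, c=M0/2=0, d=(M1−M0)/(6·3)=-7/38, b=Δ0−h0·(2M0+M1)/6=101/38
seg 1: a=5, c=M1/2=-63/38, d=(M2−M1)/(6·2)=25/38, b=Δ1−h1·(2M1+M2)/6=-44/19
seg 2: a=-1, c=M2/2=87/38, d=(M3−M2)/(6·2)=-29/76, b=Δ2−h2·(2M2+M3)/6=-20/19
t_q=7/2 → seg 1, τ=1/2; S=5+-44/19·τ+-63/38·τ²+25/38·τ³=1067/304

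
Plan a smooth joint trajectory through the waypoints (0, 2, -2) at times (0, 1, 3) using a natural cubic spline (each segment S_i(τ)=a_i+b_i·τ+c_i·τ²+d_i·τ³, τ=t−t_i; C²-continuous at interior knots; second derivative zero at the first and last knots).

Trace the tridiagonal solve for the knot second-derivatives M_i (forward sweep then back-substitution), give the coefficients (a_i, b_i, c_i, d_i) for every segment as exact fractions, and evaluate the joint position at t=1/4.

  seg 0: a=0 b=8/3 c=0 d=-2/3
  seg 1: a=2 b=2/3 c=-2 d=1/3
S(1/4) = 21/32

Δ: Δ0=2, Δ1=-2
row 1: diag=6, rhs=-24; c'=1/3, d'=-4
back: M1=-4
M: M0=0, M1=-4, M2=0
seg 0: a=0, c=M0/2=0, d=(M1−M0)/(6·1)=-2/3, b=Δ0−h0·(2M0+M1)/6=8/3
seg 1: a=2, c=M1/2=-2, d=(M2−M1)/(6·2)=1/3, b=Δ1−h1·(2M1+M2)/6=2/3
t_q=1/4 → seg 0, τ=1/4; S=0+8/3·τ+0·τ²+-2/3·τ³=21/32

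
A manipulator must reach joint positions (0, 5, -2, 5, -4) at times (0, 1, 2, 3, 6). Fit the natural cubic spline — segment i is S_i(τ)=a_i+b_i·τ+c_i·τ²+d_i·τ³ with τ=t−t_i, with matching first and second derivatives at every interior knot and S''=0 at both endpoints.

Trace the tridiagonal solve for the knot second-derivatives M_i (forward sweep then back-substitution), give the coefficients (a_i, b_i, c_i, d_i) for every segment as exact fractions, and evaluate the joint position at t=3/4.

Δ: Δ0=5, Δ1=-7, Δ2=7, Δ3=-3
row 1: diag=4, rhs=-72; c'=1/4, d'=-18
row 2: denom=4−1·1/4=15/4; d'=(84−1·-18)/(15/4)=136/5
row 3: denom=8−1·4/15=116/15; d'=(-60−1·136/5)/(116/15)=-327/29
back: M3=-327/29
back: M2=136/5−4/15·-327/29=876/29
back: M1=-18−1/4·876/29=-741/29
M: M0=0, M1=-741/29, M2=876/29, M3=-327/29, M4=0
seg 0: a=0, c=M0/2=0, d=(M1−M0)/(6·1)=-247/58, b=Δ0−h0·(2M0+M1)/6=537/58
seg 1: a=5, c=M1/2=-741/58, d=(M2−M1)/(6·1)=539/58, b=Δ1−h1·(2M1+M2)/6=-102/29
seg 2: a=-2, c=M2/2=438/29, d=(M3−M2)/(6·1)=-401/58, b=Δ2−h2·(2M2+M3)/6=-69/58
seg 3: a=5, c=M3/2=-327/58, d=(M4−M3)/(6·3)=109/174, b=Δ3−h3·(2M3+M4)/6=240/29
t_q=3/4 → seg 0, τ=3/4; S=0+537/58·τ+0·τ²+-247/58·τ³=19107/3712

  seg 0: a=0 b=537/58 c=0 d=-247/58
  seg 1: a=5 b=-102/29 c=-741/58 d=539/58
  seg 2: a=-2 b=-69/58 c=438/29 d=-401/58
  seg 3: a=5 b=240/29 c=-327/58 d=109/174
S(3/4) = 19107/3712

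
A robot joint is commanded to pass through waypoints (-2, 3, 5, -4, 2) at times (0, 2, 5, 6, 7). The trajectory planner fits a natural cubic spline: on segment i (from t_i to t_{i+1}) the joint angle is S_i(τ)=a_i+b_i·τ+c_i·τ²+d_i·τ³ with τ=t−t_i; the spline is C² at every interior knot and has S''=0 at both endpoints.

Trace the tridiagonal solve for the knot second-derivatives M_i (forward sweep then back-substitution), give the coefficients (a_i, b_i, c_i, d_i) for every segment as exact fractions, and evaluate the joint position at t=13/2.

  seg 0: a=-2 b=715/411 c=0 d=625/3288
  seg 1: a=3 b=3305/822 c=625/548 d=-3713/4932
  seg 2: a=5 b=-15557/1644 c=-772/137 d=10025/1644
  seg 3: a=-4 b=-2005/822 c=6937/548 d=-6937/1644
S(13/2) = -11321/4384

Δ: Δ0=5/2, Δ1=2/3, Δ2=-9, Δ3=6
row 1: diag=10, rhs=-11; c'=3/10, d'=-11/10
row 2: denom=8−3·3/10=71/10; d'=(-58−3·-11/10)/(71/10)=-547/71
row 3: denom=4−1·10/71=274/71; d'=(90−1·-547/71)/(274/71)=6937/274
back: M3=6937/274
back: M2=-547/71−10/71·6937/274=-1544/137
back: M1=-11/10−3/10·-1544/137=625/274
M: M0=0, M1=625/274, M2=-1544/137, M3=6937/274, M4=0
seg 0: a=-2, c=M0/2=0, d=(M1−M0)/(6·2)=625/3288, b=Δ0−h0·(2M0+M1)/6=715/411
seg 1: a=3, c=M1/2=625/548, d=(M2−M1)/(6·3)=-3713/4932, b=Δ1−h1·(2M1+M2)/6=3305/822
seg 2: a=5, c=M2/2=-772/137, d=(M3−M2)/(6·1)=10025/1644, b=Δ2−h2·(2M2+M3)/6=-15557/1644
seg 3: a=-4, c=M3/2=6937/548, d=(M4−M3)/(6·1)=-6937/1644, b=Δ3−h3·(2M3+M4)/6=-2005/822
t_q=13/2 → seg 3, τ=1/2; S=-4+-2005/822·τ+6937/548·τ²+-6937/1644·τ³=-11321/4384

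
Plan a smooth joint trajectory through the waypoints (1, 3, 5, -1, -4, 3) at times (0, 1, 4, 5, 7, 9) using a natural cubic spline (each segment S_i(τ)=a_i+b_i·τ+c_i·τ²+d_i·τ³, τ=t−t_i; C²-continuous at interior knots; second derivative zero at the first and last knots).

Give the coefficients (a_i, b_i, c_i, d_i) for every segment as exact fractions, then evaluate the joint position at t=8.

Δ: Δ0=2, Δ1=2/3, Δ2=-6, Δ3=-3/2, Δ4=7/2
row 1: diag=8, rhs=-8; c'=3/8, d'=-1
row 2: denom=8−3·3/8=55/8; d'=(-40−3·-1)/(55/8)=-296/55
row 3: denom=6−1·8/55=322/55; d'=(27−1·-296/55)/(322/55)=1781/322
row 4: denom=8−2·55/161=1178/161; d'=(30−2·1781/322)/(1178/161)=3049/1178
back: M4=3049/1178
back: M3=1781/322−55/161·3049/1178=2737/589
back: M2=-296/55−8/55·2737/589=-3568/589
back: M1=-1−3/8·-3568/589=749/589
M: M0=0, M1=749/589, M2=-3568/589, M3=2737/589, M4=3049/1178, M5=0
seg 0: a=1, c=M0/2=0, d=(M1−M0)/(6·1)=749/3534, b=Δ0−h0·(2M0+M1)/6=6319/3534
seg 1: a=3, c=M1/2=749/1178, d=(M2−M1)/(6·3)=-1439/3534, b=Δ1−h1·(2M1+M2)/6=4283/1767
seg 2: a=5, c=M2/2=-1784/589, d=(M3−M2)/(6·1)=6305/3534, b=Δ2−h2·(2M2+M3)/6=-16805/3534
seg 3: a=-1, c=M3/2=2737/1178, d=(M4−M3)/(6·2)=-2425/14136, b=Δ3−h3·(2M3+M4)/6=-9649/1767
seg 4: a=-4, c=M4/2=3049/2356, d=(M5−M4)/(6·2)=-3049/14136, b=Δ4−h4·(2M4+M5)/6=6271/3534
t_q=8 → seg 4, τ=1; S=-4+6271/3534·τ+3049/2356·τ²+-3049/14136·τ³=-5405/4712

  seg 0: a=1 b=6319/3534 c=0 d=749/3534
  seg 1: a=3 b=4283/1767 c=749/1178 d=-1439/3534
  seg 2: a=5 b=-16805/3534 c=-1784/589 d=6305/3534
  seg 3: a=-1 b=-9649/1767 c=2737/1178 d=-2425/14136
  seg 4: a=-4 b=6271/3534 c=3049/2356 d=-3049/14136
S(8) = -5405/4712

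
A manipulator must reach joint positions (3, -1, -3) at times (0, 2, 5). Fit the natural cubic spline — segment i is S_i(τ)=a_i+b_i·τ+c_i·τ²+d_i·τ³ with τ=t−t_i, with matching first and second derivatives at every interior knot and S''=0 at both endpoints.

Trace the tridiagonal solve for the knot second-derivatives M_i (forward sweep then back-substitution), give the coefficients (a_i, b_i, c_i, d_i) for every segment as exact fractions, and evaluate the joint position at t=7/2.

  seg 0: a=3 b=-34/15 c=0 d=1/15
  seg 1: a=-1 b=-22/15 c=2/5 d=-2/45
S(7/2) = -49/20

Δ: Δ0=-2, Δ1=-2/3
row 1: diag=10, rhs=8; c'=3/10, d'=4/5
back: M1=4/5
M: M0=0, M1=4/5, M2=0
seg 0: a=3, c=M0/2=0, d=(M1−M0)/(6·2)=1/15, b=Δ0−h0·(2M0+M1)/6=-34/15
seg 1: a=-1, c=M1/2=2/5, d=(M2−M1)/(6·3)=-2/45, b=Δ1−h1·(2M1+M2)/6=-22/15
t_q=7/2 → seg 1, τ=3/2; S=-1+-22/15·τ+2/5·τ²+-2/45·τ³=-49/20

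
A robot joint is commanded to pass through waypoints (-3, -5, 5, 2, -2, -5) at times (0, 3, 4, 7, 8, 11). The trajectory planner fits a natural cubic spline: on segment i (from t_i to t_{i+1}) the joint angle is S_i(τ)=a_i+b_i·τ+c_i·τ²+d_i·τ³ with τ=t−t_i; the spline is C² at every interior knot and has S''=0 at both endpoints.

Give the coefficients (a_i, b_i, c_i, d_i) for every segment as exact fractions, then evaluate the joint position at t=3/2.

Δ: Δ0=-2/3, Δ1=10, Δ2=-1, Δ3=-4, Δ4=-1
row 1: diag=8, rhs=64; c'=1/8, d'=8
row 2: denom=8−1·1/8=63/8; d'=(-66−1·8)/(63/8)=-592/63
row 3: denom=8−3·8/21=48/7; d'=(-18−3·-592/63)/(48/7)=107/72
row 4: denom=8−1·7/48=377/48; d'=(18−1·107/72)/(377/48)=82/39
back: M4=82/39
back: M3=107/72−7/48·82/39=46/39
back: M2=-592/63−8/21·46/39=-128/13
back: M1=8−1/8·-128/13=120/13
M: M0=0, M1=120/13, M2=-128/13, M3=46/39, M4=82/39, M5=0
seg 0: a=-3, c=M0/2=0, d=(M1−M0)/(6·3)=20/39, b=Δ0−h0·(2M0+M1)/6=-206/39
seg 1: a=-5, c=M1/2=60/13, d=(M2−M1)/(6·1)=-124/39, b=Δ1−h1·(2M1+M2)/6=334/39
seg 2: a=5, c=M2/2=-64/13, d=(M3−M2)/(6·3)=215/351, b=Δ2−h2·(2M2+M3)/6=322/39
seg 3: a=2, c=M3/2=23/39, d=(M4−M3)/(6·1)=2/13, b=Δ3−h3·(2M3+M4)/6=-185/39
seg 4: a=-2, c=M4/2=41/39, d=(M5−M4)/(6·3)=-41/351, b=Δ4−h4·(2M4+M5)/6=-121/39
t_q=3/2 → seg 0, τ=3/2; S=-3+-206/39·τ+0·τ²+20/39·τ³=-239/26

  seg 0: a=-3 b=-206/39 c=0 d=20/39
  seg 1: a=-5 b=334/39 c=60/13 d=-124/39
  seg 2: a=5 b=322/39 c=-64/13 d=215/351
  seg 3: a=2 b=-185/39 c=23/39 d=2/13
  seg 4: a=-2 b=-121/39 c=41/39 d=-41/351
S(3/2) = -239/26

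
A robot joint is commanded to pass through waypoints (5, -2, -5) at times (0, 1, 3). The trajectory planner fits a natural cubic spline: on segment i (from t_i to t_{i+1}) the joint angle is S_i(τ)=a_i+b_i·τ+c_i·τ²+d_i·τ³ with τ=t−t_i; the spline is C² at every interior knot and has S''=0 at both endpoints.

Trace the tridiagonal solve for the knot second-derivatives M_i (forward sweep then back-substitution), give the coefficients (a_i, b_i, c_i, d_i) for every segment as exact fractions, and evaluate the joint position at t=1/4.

  seg 0: a=5 b=-95/12 c=0 d=11/12
  seg 1: a=-2 b=-31/6 c=11/4 d=-11/24
S(1/4) = 777/256

Δ: Δ0=-7, Δ1=-3/2
row 1: diag=6, rhs=33; c'=1/3, d'=11/2
back: M1=11/2
M: M0=0, M1=11/2, M2=0
seg 0: a=5, c=M0/2=0, d=(M1−M0)/(6·1)=11/12, b=Δ0−h0·(2M0+M1)/6=-95/12
seg 1: a=-2, c=M1/2=11/4, d=(M2−M1)/(6·2)=-11/24, b=Δ1−h1·(2M1+M2)/6=-31/6
t_q=1/4 → seg 0, τ=1/4; S=5+-95/12·τ+0·τ²+11/12·τ³=777/256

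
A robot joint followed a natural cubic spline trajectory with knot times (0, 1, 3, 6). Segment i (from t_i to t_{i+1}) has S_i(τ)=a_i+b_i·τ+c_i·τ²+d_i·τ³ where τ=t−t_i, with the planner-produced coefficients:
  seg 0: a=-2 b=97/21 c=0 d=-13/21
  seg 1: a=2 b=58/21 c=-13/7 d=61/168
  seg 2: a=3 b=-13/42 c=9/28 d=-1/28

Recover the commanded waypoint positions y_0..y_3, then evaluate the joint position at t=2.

y_0=-2 y_1=2 y_2=3 y_3=4
S(2) = 183/56

y_0 = S_0(0) = a_0 = -2
y_1 = S_1(0) = a_1 = 2
y_2 = S_2(0) = a_2 = 3
y_3 = S_2(3) = 4
t_q=2 is in segment 1 (τ=1); S_1(τ)=183/56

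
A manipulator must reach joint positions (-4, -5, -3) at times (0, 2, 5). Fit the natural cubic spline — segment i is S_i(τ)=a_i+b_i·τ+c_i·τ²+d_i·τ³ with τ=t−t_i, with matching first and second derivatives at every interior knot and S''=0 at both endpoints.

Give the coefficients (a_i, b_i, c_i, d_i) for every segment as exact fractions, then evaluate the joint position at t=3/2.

  seg 0: a=-4 b=-11/15 c=0 d=7/120
  seg 1: a=-5 b=-1/30 c=7/20 d=-7/180
S(3/2) = -1569/320

Δ: Δ0=-1/2, Δ1=2/3
row 1: diag=10, rhs=7; c'=3/10, d'=7/10
back: M1=7/10
M: M0=0, M1=7/10, M2=0
seg 0: a=-4, c=M0/2=0, d=(M1−M0)/(6·2)=7/120, b=Δ0−h0·(2M0+M1)/6=-11/15
seg 1: a=-5, c=M1/2=7/20, d=(M2−M1)/(6·3)=-7/180, b=Δ1−h1·(2M1+M2)/6=-1/30
t_q=3/2 → seg 0, τ=3/2; S=-4+-11/15·τ+0·τ²+7/120·τ³=-1569/320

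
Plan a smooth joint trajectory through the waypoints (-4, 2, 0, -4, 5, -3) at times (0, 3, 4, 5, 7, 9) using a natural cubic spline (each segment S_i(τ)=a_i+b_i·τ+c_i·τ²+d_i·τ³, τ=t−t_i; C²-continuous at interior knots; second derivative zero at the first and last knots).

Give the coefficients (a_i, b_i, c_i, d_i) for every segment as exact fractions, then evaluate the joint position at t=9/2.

Δ: Δ0=2, Δ1=-2, Δ2=-4, Δ3=9/2, Δ4=-4
row 1: diag=8, rhs=-24; c'=1/8, d'=-3
row 2: denom=4−1·1/8=31/8; d'=(-12−1·-3)/(31/8)=-72/31
row 3: denom=6−1·8/31=178/31; d'=(51−1·-72/31)/(178/31)=1653/178
row 4: denom=8−2·31/89=650/89; d'=(-51−2·1653/178)/(650/89)=-3096/325
back: M4=-3096/325
back: M3=1653/178−31/89·-3096/325=8193/650
back: M2=-72/31−8/31·8193/650=-1812/325
back: M1=-3−1/8·-1812/325=-1497/650
M: M0=0, M1=-1497/650, M2=-1812/325, M3=8193/650, M4=-3096/325, M5=0
seg 0: a=-4, c=M0/2=0, d=(M1−M0)/(6·3)=-499/3900, b=Δ0−h0·(2M0+M1)/6=4097/1300
seg 1: a=2, c=M1/2=-1497/1300, d=(M2−M1)/(6·1)=-709/1300, b=Δ1−h1·(2M1+M2)/6=-197/650
seg 2: a=0, c=M2/2=-906/325, d=(M3−M2)/(6·1)=303/100, b=Δ2−h2·(2M2+M3)/6=-1103/260
seg 3: a=-4, c=M3/2=8193/1300, d=(M4−M3)/(6·2)=-959/520, b=Δ3−h3·(2M3+M4)/6=-473/650
seg 4: a=5, c=M4/2=-1548/325, d=(M5−M4)/(6·2)=258/325, b=Δ4−h4·(2M4+M5)/6=764/325
t_q=9/2 → seg 2, τ=1/2; S=0+-1103/260·τ+-906/325·τ²+303/100·τ³=-25369/10400

  seg 0: a=-4 b=4097/1300 c=0 d=-499/3900
  seg 1: a=2 b=-197/650 c=-1497/1300 d=-709/1300
  seg 2: a=0 b=-1103/260 c=-906/325 d=303/100
  seg 3: a=-4 b=-473/650 c=8193/1300 d=-959/520
  seg 4: a=5 b=764/325 c=-1548/325 d=258/325
S(9/2) = -25369/10400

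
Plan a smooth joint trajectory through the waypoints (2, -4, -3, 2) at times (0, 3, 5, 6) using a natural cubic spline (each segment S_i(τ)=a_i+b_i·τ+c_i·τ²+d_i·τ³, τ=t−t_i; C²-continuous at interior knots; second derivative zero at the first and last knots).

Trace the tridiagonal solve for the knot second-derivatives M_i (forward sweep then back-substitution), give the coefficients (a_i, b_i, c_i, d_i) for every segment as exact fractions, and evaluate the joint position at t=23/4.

  seg 0: a=2 b=-65/28 c=0 d=1/28
  seg 1: a=-4 b=-19/14 c=9/28 d=17/56
  seg 2: a=-3 b=25/7 c=15/7 d=-5/7
S(23/4) = 261/448

Δ: Δ0=-2, Δ1=1/2, Δ2=5
row 1: diag=10, rhs=15; c'=1/5, d'=3/2
row 2: denom=6−2·1/5=28/5; d'=(27−2·3/2)/(28/5)=30/7
back: M2=30/7
back: M1=3/2−1/5·30/7=9/14
M: M0=0, M1=9/14, M2=30/7, M3=0
seg 0: a=2, c=M0/2=0, d=(M1−M0)/(6·3)=1/28, b=Δ0−h0·(2M0+M1)/6=-65/28
seg 1: a=-4, c=M1/2=9/28, d=(M2−M1)/(6·2)=17/56, b=Δ1−h1·(2M1+M2)/6=-19/14
seg 2: a=-3, c=M2/2=15/7, d=(M3−M2)/(6·1)=-5/7, b=Δ2−h2·(2M2+M3)/6=25/7
t_q=23/4 → seg 2, τ=3/4; S=-3+25/7·τ+15/7·τ²+-5/7·τ³=261/448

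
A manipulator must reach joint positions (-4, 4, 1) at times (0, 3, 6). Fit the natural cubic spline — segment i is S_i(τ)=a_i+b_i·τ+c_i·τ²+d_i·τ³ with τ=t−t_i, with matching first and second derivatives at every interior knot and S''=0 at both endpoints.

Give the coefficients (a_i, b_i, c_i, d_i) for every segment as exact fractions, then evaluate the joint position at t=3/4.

  seg 0: a=-4 b=43/12 c=0 d=-11/108
  seg 1: a=4 b=5/6 c=-11/12 d=11/108
S(3/4) = -347/256

Δ: Δ0=8/3, Δ1=-1
row 1: diag=12, rhs=-22; c'=1/4, d'=-11/6
back: M1=-11/6
M: M0=0, M1=-11/6, M2=0
seg 0: a=-4, c=M0/2=0, d=(M1−M0)/(6·3)=-11/108, b=Δ0−h0·(2M0+M1)/6=43/12
seg 1: a=4, c=M1/2=-11/12, d=(M2−M1)/(6·3)=11/108, b=Δ1−h1·(2M1+M2)/6=5/6
t_q=3/4 → seg 0, τ=3/4; S=-4+43/12·τ+0·τ²+-11/108·τ³=-347/256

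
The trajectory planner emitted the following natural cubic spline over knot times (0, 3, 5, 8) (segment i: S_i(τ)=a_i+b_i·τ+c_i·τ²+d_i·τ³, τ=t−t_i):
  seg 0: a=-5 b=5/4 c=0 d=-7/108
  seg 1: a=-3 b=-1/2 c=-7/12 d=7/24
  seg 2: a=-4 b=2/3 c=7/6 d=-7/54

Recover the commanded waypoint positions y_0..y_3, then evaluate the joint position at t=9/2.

y_0=-5 y_1=-3 y_2=-4 y_3=5
S(9/2) = -261/64

y_0 = S_0(0) = a_0 = -5
y_1 = S_1(0) = a_1 = -3
y_2 = S_2(0) = a_2 = -4
y_3 = S_2(3) = 5
t_q=9/2 is in segment 1 (τ=3/2); S_1(τ)=-261/64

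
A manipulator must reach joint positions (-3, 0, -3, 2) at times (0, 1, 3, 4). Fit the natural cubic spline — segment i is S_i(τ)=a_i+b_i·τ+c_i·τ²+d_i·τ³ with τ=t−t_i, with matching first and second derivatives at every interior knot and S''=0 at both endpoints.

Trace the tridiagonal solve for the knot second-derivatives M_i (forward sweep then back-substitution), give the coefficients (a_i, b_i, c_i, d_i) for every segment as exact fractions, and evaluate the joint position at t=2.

Δ: Δ0=3, Δ1=-3/2, Δ2=5
row 1: diag=6, rhs=-27; c'=1/3, d'=-9/2
row 2: denom=6−2·1/3=16/3; d'=(39−2·-9/2)/(16/3)=9
back: M2=9
back: M1=-9/2−1/3·9=-15/2
M: M0=0, M1=-15/2, M2=9, M3=0
seg 0: a=-3, c=M0/2=0, d=(M1−M0)/(6·1)=-5/4, b=Δ0−h0·(2M0+M1)/6=17/4
seg 1: a=0, c=M1/2=-15/4, d=(M2−M1)/(6·2)=11/8, b=Δ1−h1·(2M1+M2)/6=1/2
seg 2: a=-3, c=M2/2=9/2, d=(M3−M2)/(6·1)=-3/2, b=Δ2−h2·(2M2+M3)/6=2
t_q=2 → seg 1, τ=1; S=0+1/2·τ+-15/4·τ²+11/8·τ³=-15/8

  seg 0: a=-3 b=17/4 c=0 d=-5/4
  seg 1: a=0 b=1/2 c=-15/4 d=11/8
  seg 2: a=-3 b=2 c=9/2 d=-3/2
S(2) = -15/8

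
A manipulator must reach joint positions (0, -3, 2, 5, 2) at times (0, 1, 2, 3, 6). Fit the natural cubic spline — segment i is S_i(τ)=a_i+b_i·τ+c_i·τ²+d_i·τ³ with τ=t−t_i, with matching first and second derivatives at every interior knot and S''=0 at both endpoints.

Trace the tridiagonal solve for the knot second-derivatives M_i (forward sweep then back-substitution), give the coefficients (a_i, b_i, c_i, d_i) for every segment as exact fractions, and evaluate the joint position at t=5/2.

  seg 0: a=0 b=-152/29 c=0 d=65/29
  seg 1: a=-3 b=43/29 c=195/29 d=-93/29
  seg 2: a=2 b=154/29 c=-84/29 d=17/29
  seg 3: a=5 b=37/29 c=-33/29 d=11/87
S(5/2) = 929/232

Δ: Δ0=-3, Δ1=5, Δ2=3, Δ3=-1
row 1: diag=4, rhs=48; c'=1/4, d'=12
row 2: denom=4−1·1/4=15/4; d'=(-12−1·12)/(15/4)=-32/5
row 3: denom=8−1·4/15=116/15; d'=(-24−1·-32/5)/(116/15)=-66/29
back: M3=-66/29
back: M2=-32/5−4/15·-66/29=-168/29
back: M1=12−1/4·-168/29=390/29
M: M0=0, M1=390/29, M2=-168/29, M3=-66/29, M4=0
seg 0: a=0, c=M0/2=0, d=(M1−M0)/(6·1)=65/29, b=Δ0−h0·(2M0+M1)/6=-152/29
seg 1: a=-3, c=M1/2=195/29, d=(M2−M1)/(6·1)=-93/29, b=Δ1−h1·(2M1+M2)/6=43/29
seg 2: a=2, c=M2/2=-84/29, d=(M3−M2)/(6·1)=17/29, b=Δ2−h2·(2M2+M3)/6=154/29
seg 3: a=5, c=M3/2=-33/29, d=(M4−M3)/(6·3)=11/87, b=Δ3−h3·(2M3+M4)/6=37/29
t_q=5/2 → seg 2, τ=1/2; S=2+154/29·τ+-84/29·τ²+17/29·τ³=929/232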